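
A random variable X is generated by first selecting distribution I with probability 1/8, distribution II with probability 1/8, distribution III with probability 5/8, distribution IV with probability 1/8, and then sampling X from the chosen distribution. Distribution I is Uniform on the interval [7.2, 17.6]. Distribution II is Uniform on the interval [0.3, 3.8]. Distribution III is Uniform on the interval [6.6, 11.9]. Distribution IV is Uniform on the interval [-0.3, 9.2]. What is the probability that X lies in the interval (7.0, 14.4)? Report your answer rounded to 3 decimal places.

Conditional on each component, P(7.0 < X < 14.4): I: 0.692308; II: 0; III: 0.924528; IV: 0.231579.
By total probability, P(7.0 < X < 14.4) = 0.125·0.692308 + 0.125·0 + 0.625·0.924528 + 0.125·0.231579 = 0.693316.

0.693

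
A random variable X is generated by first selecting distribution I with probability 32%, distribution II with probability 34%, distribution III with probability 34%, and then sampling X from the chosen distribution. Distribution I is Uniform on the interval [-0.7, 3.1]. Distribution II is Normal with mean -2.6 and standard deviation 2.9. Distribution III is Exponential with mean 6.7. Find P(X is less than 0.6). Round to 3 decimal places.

0.433

Conditional on each component, P(X < 0.6): I: 0.342105; II: 0.865084; III: 0.0856595.
By total probability, P(X < 0.6) = 0.32·0.342105 + 0.34·0.865084 + 0.34·0.0856595 = 0.432726.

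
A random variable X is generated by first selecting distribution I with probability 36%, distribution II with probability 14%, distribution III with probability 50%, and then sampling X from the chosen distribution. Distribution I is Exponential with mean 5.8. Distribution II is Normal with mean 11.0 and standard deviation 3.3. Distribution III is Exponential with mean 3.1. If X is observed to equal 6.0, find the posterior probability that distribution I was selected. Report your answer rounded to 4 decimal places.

0.4350

Likelihoods f(6.0 | ·): I: 0.0612776; II: 0.0383614; III: 0.0465659.
Posterior ∝ prior × likelihood. Numerator for I: 0.36·0.0612776 = 0.0220599.
Normalizing constant: 0.36·0.0612776 + 0.14·0.0383614 + 0.5·0.0465659 = 0.0507135.
P(I | observation) = 0.0220599 / 0.0507135 = 0.434991.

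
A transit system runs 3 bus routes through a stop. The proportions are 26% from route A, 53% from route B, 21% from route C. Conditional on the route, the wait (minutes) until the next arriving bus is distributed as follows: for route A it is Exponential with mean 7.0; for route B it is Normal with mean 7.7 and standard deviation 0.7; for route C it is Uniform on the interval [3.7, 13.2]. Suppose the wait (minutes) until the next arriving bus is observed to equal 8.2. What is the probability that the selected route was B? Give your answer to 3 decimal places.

0.874

Likelihoods f(8.2 | ·): A: 0.0442748; B: 0.441593; C: 0.105263.
Posterior ∝ prior × likelihood. Numerator for B: 0.53·0.441593 = 0.234045.
Normalizing constant: 0.26·0.0442748 + 0.53·0.441593 + 0.21·0.105263 = 0.267661.
P(B | observation) = 0.234045 / 0.267661 = 0.874406.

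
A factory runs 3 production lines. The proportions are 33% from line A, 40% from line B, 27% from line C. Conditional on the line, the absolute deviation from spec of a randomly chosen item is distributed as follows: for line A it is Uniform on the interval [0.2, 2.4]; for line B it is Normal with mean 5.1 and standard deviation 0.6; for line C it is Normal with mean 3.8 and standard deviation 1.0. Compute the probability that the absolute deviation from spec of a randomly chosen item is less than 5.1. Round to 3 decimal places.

Conditional on each line, P(X < 5.1): A: 1; B: 0.5; C: 0.9032.
By total probability, P(X < 5.1) = 0.33·1 + 0.4·0.5 + 0.27·0.9032 = 0.773864.

0.774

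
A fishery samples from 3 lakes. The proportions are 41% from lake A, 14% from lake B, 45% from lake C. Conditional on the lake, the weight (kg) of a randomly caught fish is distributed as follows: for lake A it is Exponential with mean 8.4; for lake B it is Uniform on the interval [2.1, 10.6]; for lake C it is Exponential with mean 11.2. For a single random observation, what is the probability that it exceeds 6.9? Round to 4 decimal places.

Conditional on each lake, P(X > 6.9): A: 0.439803; B: 0.435294; C: 0.540062.
By total probability, P(X > 6.9) = 0.41·0.439803 + 0.14·0.435294 + 0.45·0.540062 = 0.484288.

0.4843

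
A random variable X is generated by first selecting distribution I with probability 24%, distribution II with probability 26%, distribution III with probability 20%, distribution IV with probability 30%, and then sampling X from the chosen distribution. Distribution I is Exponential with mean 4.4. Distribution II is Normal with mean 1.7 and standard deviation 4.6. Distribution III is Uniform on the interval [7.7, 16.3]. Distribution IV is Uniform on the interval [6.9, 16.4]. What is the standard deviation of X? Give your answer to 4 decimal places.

5.8219

Per component, I: μ=4.4, E[X²]=38.72; II: μ=1.7, E[X²]=24.05; III: μ=12, E[X²]=150.163; IV: μ=11.65, E[X²]=143.243.
E[X] = 0.24·4.4 + 0.26·1.7 + 0.2·12 + 0.3·11.65 = 7.393.
E[X²] = 0.24·38.72 + 0.26·24.05 + 0.2·150.163 + 0.3·143.243 = 88.5515.
Var(X) = E[X²] − (E[X])² = 88.5515 − 54.6564 = 33.895.
SD(X) = √33.895 = 5.82194.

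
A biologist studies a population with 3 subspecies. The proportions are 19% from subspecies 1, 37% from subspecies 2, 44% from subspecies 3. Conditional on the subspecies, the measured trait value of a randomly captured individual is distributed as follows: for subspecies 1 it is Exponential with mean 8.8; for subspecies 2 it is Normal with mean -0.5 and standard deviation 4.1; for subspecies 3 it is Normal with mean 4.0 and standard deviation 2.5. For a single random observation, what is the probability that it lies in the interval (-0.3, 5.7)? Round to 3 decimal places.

0.556

Conditional on each subspecies, P(-0.3 < X < 5.7): 1: 0.476766; 2: 0.415305; 3: 0.709032.
By total probability, P(-0.3 < X < 5.7) = 0.19·0.476766 + 0.37·0.415305 + 0.44·0.709032 = 0.556222.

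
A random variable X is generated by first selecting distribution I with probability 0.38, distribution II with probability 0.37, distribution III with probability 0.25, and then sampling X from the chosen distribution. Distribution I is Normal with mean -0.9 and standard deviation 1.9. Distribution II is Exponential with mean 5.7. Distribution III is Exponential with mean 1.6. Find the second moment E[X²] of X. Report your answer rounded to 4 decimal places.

For each component E[X²] = Var + (mean)², giving I: 4.42; II: 64.98; III: 5.12.
Overall E[X²] = 0.38·4.42 + 0.37·64.98 + 0.25·5.12 = 27.0022.

27.0022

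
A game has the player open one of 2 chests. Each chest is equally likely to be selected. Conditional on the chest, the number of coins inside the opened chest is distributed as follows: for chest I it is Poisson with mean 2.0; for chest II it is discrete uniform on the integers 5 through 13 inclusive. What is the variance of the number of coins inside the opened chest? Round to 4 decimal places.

16.5833

Per component, I: μ=2, E[X²]=6; II: μ=9, E[X²]=87.6667.
E[X] = 0.5·2 + 0.5·9 = 5.5.
E[X²] = 0.5·6 + 0.5·87.6667 = 46.8333.
Var(X) = E[X²] − (E[X])² = 46.8333 − 30.25 = 16.5833.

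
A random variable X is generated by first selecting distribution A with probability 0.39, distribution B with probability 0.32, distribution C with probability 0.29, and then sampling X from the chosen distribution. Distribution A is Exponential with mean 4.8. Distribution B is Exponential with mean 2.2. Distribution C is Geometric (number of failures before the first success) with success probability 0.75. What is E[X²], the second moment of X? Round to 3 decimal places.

21.230

For each component E[X²] = Var + (mean)², giving A: 46.08; B: 9.68; C: 0.555556.
Overall E[X²] = 0.39·46.08 + 0.32·9.68 + 0.29·0.555556 = 21.2299.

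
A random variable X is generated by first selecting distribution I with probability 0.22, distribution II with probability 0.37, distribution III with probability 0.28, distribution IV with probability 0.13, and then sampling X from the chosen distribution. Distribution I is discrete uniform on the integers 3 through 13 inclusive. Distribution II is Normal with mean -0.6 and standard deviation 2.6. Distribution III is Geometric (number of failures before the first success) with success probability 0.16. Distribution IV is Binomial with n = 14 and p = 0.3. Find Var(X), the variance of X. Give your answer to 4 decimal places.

25.8639

Per component, I: μ=8, E[X²]=74; II: μ=-0.6, E[X²]=7.12; III: μ=5.25, E[X²]=60.375; IV: μ=4.2, E[X²]=20.58.
E[X] = 0.22·8 + 0.37·-0.6 + 0.28·5.25 + 0.13·4.2 = 3.554.
E[X²] = 0.22·74 + 0.37·7.12 + 0.28·60.375 + 0.13·20.58 = 38.4948.
Var(X) = E[X²] − (E[X])² = 38.4948 − 12.6309 = 25.8639.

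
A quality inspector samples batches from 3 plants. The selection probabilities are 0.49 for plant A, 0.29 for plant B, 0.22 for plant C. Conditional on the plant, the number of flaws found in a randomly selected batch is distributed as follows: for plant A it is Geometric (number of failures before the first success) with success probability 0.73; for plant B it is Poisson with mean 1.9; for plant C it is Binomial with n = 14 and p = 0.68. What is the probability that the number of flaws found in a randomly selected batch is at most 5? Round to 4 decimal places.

0.7789

Conditional on each plant, P(X ≤ 5): A: 0.999613; B: 0.986781; C: 0.0131156.
By total probability, P(X ≤ 5) = 0.49·0.999613 + 0.29·0.986781 + 0.22·0.0131156 = 0.778862.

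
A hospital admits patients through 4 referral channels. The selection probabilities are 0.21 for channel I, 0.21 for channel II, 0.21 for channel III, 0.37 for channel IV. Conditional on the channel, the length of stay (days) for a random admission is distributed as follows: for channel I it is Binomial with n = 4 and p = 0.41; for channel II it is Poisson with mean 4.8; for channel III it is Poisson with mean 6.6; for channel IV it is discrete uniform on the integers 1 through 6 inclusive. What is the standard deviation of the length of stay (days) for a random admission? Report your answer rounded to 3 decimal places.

Per component, I: μ=1.64, E[X²]=3.6572; II: μ=4.8, E[X²]=27.84; III: μ=6.6, E[X²]=50.16; IV: μ=3.5, E[X²]=15.1667.
E[X] = 0.21·1.64 + 0.21·4.8 + 0.21·6.6 + 0.37·3.5 = 4.0334.
E[X²] = 0.21·3.6572 + 0.21·27.84 + 0.21·50.16 + 0.37·15.1667 = 22.7597.
Var(X) = E[X²] − (E[X])² = 22.7597 − 16.2683 = 6.49136.
SD(X) = √6.49136 = 2.54782.

2.548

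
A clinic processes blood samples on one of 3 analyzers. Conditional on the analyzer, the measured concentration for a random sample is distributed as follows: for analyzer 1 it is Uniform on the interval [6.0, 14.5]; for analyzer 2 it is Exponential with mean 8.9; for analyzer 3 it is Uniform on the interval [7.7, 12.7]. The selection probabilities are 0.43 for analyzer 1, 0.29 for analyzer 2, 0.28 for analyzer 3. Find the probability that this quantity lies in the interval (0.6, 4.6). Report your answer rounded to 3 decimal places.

0.098

Conditional on each analyzer, P(0.6 < X < 4.6): 1: 0; 2: 0.338413; 3: 0.
By total probability, P(0.6 < X < 4.6) = 0.43·0 + 0.29·0.338413 + 0.28·0 = 0.0981397.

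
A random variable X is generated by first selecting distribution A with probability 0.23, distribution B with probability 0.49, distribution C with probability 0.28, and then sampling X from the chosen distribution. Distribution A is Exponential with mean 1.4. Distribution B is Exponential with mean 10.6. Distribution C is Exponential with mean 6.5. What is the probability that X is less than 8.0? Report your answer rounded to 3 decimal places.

0.687

Conditional on each component, P(X < 8.0): A: 0.996701; B: 0.529856; C: 0.707932.
By total probability, P(X < 8.0) = 0.23·0.996701 + 0.49·0.529856 + 0.28·0.707932 = 0.687092.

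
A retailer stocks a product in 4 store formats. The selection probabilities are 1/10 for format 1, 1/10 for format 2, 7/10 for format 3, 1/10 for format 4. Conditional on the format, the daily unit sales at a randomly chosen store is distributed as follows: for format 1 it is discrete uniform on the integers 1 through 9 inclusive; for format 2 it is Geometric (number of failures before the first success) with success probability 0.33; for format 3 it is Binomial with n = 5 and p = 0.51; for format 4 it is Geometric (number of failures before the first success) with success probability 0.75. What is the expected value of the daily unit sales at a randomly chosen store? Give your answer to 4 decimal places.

Component means — 1: 5; 2: 2.0303; 3: 2.55; 4: 0.333333.
E[X] = 0.1·5 + 0.1·2.0303 + 0.7·2.55 + 0.1·0.333333 = 2.52136.

2.5214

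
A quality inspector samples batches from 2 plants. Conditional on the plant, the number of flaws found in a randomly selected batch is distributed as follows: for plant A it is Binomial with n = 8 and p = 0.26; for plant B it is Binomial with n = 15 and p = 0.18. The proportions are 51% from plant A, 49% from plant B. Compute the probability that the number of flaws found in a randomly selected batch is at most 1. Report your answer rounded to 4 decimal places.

Conditional on each plant, P(X ≤ 1): A: 0.342666; B: 0.218744.
By total probability, P(X ≤ 1) = 0.51·0.342666 + 0.49·0.218744 = 0.281944.

0.2819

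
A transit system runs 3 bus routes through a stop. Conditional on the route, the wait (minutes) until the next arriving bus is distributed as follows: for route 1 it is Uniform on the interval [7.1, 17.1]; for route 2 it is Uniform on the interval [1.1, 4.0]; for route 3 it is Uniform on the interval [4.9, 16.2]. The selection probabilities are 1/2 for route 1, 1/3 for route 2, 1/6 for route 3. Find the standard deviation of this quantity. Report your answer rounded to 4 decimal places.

Per component, 1: μ=12.1, E[X²]=154.743; 2: μ=2.55, E[X²]=7.20333; 3: μ=10.55, E[X²]=121.943.
E[X] = 0.5·12.1 + 0.333333·2.55 + 0.166667·10.55 = 8.65833.
E[X²] = 0.5·154.743 + 0.333333·7.20333 + 0.166667·121.943 = 100.097.
Var(X) = E[X²] − (E[X])² = 100.097 − 74.9667 = 25.1299.
SD(X) = √25.1299 = 5.01298.

5.0130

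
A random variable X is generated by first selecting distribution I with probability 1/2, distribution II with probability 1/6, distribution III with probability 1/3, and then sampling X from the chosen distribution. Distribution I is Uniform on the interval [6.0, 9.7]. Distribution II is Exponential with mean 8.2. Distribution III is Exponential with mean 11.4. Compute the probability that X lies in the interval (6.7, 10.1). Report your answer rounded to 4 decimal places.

Conditional on each component, P(6.7 < X < 10.1): I: 0.810811; II: 0.149929; III: 0.143277.
By total probability, P(6.7 < X < 10.1) = 0.5·0.810811 + 0.166667·0.149929 + 0.333333·0.143277 = 0.478152.

0.4782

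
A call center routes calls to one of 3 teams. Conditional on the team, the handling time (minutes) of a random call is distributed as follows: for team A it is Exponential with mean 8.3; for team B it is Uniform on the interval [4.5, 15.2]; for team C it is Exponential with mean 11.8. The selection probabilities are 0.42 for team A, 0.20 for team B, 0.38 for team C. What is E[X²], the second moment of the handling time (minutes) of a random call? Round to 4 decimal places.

185.0027

For each component E[X²] = Var + (mean)², giving A: 137.78; B: 106.563; C: 278.48.
Overall E[X²] = 0.42·137.78 + 0.2·106.563 + 0.38·278.48 = 185.003.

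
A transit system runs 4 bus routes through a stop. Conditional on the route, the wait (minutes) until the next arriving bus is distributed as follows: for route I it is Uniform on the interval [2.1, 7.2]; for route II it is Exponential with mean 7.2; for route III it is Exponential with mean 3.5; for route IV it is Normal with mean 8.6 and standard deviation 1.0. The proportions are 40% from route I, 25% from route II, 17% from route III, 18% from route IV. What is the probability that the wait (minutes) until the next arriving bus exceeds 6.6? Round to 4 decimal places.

0.3487

Conditional on each route, P(X > 6.6): I: 0.117647; II: 0.39985; III: 0.151721; IV: 0.97725.
By total probability, P(X > 6.6) = 0.4·0.117647 + 0.25·0.39985 + 0.17·0.151721 + 0.18·0.97725 = 0.348719.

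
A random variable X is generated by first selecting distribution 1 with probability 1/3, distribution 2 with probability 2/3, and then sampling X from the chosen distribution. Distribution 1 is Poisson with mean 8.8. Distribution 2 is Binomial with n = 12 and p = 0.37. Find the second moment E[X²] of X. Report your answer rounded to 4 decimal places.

For each component E[X²] = Var + (mean)², giving 1: 86.24; 2: 22.5108.
Overall E[X²] = 0.333333·86.24 + 0.666667·22.5108 = 43.7539.

43.7539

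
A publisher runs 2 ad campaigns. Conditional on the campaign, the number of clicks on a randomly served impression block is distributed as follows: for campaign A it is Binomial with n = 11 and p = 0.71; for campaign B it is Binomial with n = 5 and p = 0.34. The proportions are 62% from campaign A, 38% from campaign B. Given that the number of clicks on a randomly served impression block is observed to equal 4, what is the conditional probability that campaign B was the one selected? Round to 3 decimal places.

Likelihoods P(X=4 | ·): A: 0.0144655; B: 0.0440991.
Posterior ∝ prior × likelihood. Numerator for B: 0.38·0.0440991 = 0.0167577.
Normalizing constant: 0.62·0.0144655 + 0.38·0.0440991 = 0.0257263.
P(B | observation) = 0.0167577 / 0.0257263 = 0.651383.

0.651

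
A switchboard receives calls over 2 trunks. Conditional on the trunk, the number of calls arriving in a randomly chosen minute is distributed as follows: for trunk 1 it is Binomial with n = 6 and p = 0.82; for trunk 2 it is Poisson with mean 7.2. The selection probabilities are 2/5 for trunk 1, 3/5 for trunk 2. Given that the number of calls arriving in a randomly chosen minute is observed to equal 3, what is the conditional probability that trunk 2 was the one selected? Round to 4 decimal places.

Likelihoods P(X=3 | ·): 1: 0.0643116; 2: 0.0464436.
Posterior ∝ prior × likelihood. Numerator for 2: 0.6·0.0464436 = 0.0278662.
Normalizing constant: 0.4·0.0643116 + 0.6·0.0464436 = 0.0535908.
P(2 | observation) = 0.0278662 / 0.0535908 = 0.51998.

0.5200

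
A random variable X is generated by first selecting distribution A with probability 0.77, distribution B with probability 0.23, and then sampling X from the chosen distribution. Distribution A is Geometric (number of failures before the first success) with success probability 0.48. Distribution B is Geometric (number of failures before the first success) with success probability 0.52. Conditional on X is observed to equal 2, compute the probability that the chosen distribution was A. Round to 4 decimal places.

0.7839

Likelihoods P(X=2 | ·): A: 0.129792; B: 0.119808.
Posterior ∝ prior × likelihood. Numerator for A: 0.77·0.129792 = 0.0999398.
Normalizing constant: 0.77·0.129792 + 0.23·0.119808 = 0.127496.
P(A | observation) = 0.0999398 / 0.127496 = 0.783868.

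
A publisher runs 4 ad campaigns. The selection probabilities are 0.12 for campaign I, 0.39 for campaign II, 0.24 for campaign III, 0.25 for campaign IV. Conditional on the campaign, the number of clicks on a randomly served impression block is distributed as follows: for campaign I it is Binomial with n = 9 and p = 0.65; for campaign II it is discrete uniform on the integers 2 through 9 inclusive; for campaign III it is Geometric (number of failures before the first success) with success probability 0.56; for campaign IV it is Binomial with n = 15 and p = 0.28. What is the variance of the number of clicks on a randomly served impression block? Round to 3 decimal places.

Per component, I: μ=5.85, E[X²]=36.27; II: μ=5.5, E[X²]=35.5; III: μ=0.785714, E[X²]=2.02041; IV: μ=4.2, E[X²]=20.664.
E[X] = 0.12·5.85 + 0.39·5.5 + 0.24·0.785714 + 0.25·4.2 = 4.08557.
E[X²] = 0.12·36.27 + 0.39·35.5 + 0.24·2.02041 + 0.25·20.664 = 23.8483.
Var(X) = E[X²] − (E[X])² = 23.8483 − 16.6919 = 7.1564.

7.156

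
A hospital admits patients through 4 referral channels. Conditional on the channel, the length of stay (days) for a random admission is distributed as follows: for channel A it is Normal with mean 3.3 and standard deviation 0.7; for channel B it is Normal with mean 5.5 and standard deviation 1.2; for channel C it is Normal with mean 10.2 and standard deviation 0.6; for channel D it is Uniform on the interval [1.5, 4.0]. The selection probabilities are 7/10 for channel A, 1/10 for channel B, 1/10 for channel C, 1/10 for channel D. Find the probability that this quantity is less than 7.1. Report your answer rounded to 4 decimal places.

0.8909

Conditional on each channel, P(X < 7.1): A: 1; B: 0.908789; C: 1.19153e-07; D: 1.
By total probability, P(X < 7.1) = 0.7·1 + 0.1·0.908789 + 0.1·1.19153e-07 + 0.1·1 = 0.890879.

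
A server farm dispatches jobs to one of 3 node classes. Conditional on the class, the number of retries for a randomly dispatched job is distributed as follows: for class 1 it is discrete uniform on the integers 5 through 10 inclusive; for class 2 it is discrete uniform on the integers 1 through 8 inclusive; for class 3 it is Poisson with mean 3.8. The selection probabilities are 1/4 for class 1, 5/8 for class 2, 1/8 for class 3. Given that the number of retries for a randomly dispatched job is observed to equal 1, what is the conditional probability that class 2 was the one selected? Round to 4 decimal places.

0.8803

Likelihoods P(X=1 | ·): 1: 0; 2: 0.125; 3: 0.0850089.
Posterior ∝ prior × likelihood. Numerator for 2: 0.625·0.125 = 0.078125.
Normalizing constant: 0.25·0 + 0.625·0.125 + 0.125·0.0850089 = 0.0887511.
P(2 | observation) = 0.078125 / 0.0887511 = 0.880271.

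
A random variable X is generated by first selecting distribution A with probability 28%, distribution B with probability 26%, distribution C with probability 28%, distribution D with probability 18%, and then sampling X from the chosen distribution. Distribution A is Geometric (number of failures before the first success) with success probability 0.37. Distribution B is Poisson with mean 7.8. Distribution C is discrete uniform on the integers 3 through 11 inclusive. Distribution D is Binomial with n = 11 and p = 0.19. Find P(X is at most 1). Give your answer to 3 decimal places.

0.233

Conditional on each component, P(X ≤ 1): A: 0.6031; B: 0.00360567; C: 0; D: 0.352572.
By total probability, P(X ≤ 1) = 0.28·0.6031 + 0.26·0.00360567 + 0.28·0 + 0.18·0.352572 = 0.233268.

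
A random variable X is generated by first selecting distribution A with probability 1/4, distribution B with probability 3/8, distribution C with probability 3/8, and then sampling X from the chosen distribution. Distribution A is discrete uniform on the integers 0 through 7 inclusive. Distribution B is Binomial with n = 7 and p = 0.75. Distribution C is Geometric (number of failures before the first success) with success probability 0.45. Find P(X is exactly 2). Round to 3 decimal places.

Conditional on each component, P(X = 2): A: 0.125; B: 0.0115356; C: 0.136125.
By total probability, P(X = 2) = 0.25·0.125 + 0.375·0.0115356 + 0.375·0.136125 = 0.0866227.

0.087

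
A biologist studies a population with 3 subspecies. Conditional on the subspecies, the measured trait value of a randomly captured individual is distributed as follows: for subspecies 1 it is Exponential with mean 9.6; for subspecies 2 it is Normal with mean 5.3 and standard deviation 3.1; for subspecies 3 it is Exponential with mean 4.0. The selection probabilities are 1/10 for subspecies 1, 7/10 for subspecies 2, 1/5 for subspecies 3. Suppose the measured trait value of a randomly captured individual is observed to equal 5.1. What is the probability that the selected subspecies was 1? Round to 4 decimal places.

Likelihoods f(5.1 | ·): 1: 0.0612364; 2: 0.128424; 3: 0.0698577.
Posterior ∝ prior × likelihood. Numerator for 1: 0.1·0.0612364 = 0.00612364.
Normalizing constant: 0.1·0.0612364 + 0.7·0.128424 + 0.2·0.0698577 = 0.109992.
P(1 | observation) = 0.00612364 / 0.109992 = 0.0556737.

0.0557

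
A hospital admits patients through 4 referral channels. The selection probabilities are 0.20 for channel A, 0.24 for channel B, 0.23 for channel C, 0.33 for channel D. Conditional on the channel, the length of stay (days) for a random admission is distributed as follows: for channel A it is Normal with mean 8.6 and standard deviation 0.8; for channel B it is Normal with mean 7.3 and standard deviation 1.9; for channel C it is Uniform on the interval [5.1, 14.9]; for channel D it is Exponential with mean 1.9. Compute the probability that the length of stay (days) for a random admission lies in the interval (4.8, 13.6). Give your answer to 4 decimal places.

Conditional on each channel, P(4.8 < X < 13.6): A: 0.999999; B: 0.905421; C: 0.867347; D: 0.0791743.
By total probability, P(4.8 < X < 13.6) = 0.2·0.999999 + 0.24·0.905421 + 0.23·0.867347 + 0.33·0.0791743 = 0.642918.

0.6429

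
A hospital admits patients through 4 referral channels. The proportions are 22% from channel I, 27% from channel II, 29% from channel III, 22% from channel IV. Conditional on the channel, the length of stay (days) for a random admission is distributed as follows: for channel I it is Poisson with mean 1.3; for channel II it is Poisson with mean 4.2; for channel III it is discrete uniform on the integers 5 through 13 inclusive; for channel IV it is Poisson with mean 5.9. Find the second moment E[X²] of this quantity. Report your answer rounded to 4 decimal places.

40.9341

For each component E[X²] = Var + (mean)², giving I: 2.99; II: 21.84; III: 87.6667; IV: 40.71.
Overall E[X²] = 0.22·2.99 + 0.27·21.84 + 0.29·87.6667 + 0.22·40.71 = 40.9341.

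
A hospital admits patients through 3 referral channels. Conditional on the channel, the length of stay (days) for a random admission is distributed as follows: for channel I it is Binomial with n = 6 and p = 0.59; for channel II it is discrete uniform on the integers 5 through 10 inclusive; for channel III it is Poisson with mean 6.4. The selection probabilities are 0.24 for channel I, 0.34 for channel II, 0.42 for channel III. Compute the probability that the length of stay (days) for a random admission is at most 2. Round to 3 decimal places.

0.066

Conditional on each channel, P(X ≤ 2): I: 0.19331; II: 0; III: 0.0463242.
By total probability, P(X ≤ 2) = 0.24·0.19331 + 0.34·0 + 0.42·0.0463242 = 0.0658506.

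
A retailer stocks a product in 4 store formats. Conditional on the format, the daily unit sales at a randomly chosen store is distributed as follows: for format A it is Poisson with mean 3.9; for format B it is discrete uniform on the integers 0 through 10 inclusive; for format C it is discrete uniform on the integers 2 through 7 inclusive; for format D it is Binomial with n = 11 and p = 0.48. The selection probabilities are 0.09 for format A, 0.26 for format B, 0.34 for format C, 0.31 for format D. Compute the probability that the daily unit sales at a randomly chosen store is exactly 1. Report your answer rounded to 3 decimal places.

Conditional on each format, P(X = 1): A: 0.0789435; B: 0.0909091; C: 0; D: 0.00763251.
By total probability, P(X = 1) = 0.09·0.0789435 + 0.26·0.0909091 + 0.34·0 + 0.31·0.00763251 = 0.0331074.

0.033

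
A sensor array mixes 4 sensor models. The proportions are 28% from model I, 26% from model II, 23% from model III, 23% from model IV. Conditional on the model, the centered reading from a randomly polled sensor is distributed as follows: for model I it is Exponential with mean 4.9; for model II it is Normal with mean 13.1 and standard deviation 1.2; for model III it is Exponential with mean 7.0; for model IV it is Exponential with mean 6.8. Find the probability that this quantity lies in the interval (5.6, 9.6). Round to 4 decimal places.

0.1402

Conditional on each model, P(5.6 < X < 9.6): I: 0.177933; II: 0.00176897; III: 0.195585; IV: 0.195167.
By total probability, P(5.6 < X < 9.6) = 0.28·0.177933 + 0.26·0.00176897 + 0.23·0.195585 + 0.23·0.195167 = 0.140154.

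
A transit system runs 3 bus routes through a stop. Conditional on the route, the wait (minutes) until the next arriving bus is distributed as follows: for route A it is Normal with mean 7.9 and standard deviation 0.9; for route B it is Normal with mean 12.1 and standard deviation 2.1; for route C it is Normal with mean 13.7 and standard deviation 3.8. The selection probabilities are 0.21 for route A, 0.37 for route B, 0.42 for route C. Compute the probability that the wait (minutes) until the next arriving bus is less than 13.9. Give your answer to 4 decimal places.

0.7264

Conditional on each route, P(X < 13.9): A: 1; B: 0.804317; C: 0.520987.
By total probability, P(X < 13.9) = 0.21·1 + 0.37·0.804317 + 0.42·0.520987 = 0.726412.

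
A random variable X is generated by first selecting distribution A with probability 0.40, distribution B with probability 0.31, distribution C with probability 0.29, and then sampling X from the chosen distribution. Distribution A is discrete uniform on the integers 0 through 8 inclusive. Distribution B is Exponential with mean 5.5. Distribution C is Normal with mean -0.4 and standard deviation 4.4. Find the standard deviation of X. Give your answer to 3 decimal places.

Per component, A: μ=4, E[X²]=22.6667; B: μ=5.5, E[X²]=60.5; C: μ=-0.4, E[X²]=19.52.
E[X] = 0.4·4 + 0.31·5.5 + 0.29·-0.4 = 3.189.
E[X²] = 0.4·22.6667 + 0.31·60.5 + 0.29·19.52 = 33.4825.
Var(X) = E[X²] − (E[X])² = 33.4825 − 10.1697 = 23.3127.
SD(X) = √23.3127 = 4.82833.

4.828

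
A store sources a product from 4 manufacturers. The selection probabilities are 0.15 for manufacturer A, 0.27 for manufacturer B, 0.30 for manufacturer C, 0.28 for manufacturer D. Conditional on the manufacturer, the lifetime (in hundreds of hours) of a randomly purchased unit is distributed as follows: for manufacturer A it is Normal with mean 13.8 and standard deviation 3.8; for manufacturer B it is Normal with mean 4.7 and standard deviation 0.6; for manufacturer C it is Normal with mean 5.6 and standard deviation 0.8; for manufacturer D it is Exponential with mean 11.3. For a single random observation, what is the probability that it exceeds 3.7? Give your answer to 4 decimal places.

0.9057

Conditional on each manufacturer, P(X > 3.7): A: 0.996068; B: 0.95221; C: 0.991226; D: 0.720771.
By total probability, P(X > 3.7) = 0.15·0.996068 + 0.27·0.95221 + 0.3·0.991226 + 0.28·0.720771 = 0.90569.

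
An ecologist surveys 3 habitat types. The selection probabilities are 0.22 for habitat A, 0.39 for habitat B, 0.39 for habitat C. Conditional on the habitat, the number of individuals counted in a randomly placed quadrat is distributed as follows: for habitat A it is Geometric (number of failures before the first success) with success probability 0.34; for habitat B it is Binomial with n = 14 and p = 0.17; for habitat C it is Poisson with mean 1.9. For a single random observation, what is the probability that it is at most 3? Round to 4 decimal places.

0.8299

Conditional on each habitat, P(X ≤ 3): A: 0.810253; B: 0.796204; C: 0.874702.
By total probability, P(X ≤ 3) = 0.22·0.810253 + 0.39·0.796204 + 0.39·0.874702 = 0.829909.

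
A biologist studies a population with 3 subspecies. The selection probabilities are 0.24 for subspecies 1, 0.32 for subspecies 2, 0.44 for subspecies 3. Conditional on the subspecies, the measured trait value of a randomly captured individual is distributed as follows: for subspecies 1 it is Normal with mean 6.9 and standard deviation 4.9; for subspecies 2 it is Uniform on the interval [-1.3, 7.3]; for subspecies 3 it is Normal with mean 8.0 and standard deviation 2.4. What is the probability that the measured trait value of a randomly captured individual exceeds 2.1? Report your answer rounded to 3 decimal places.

Conditional on each subspecies, P(X > 2.1): 1: 0.836356; 2: 0.604651; 3: 0.993021.
By total probability, P(X > 2.1) = 0.24·0.836356 + 0.32·0.604651 + 0.44·0.993021 = 0.831143.

0.831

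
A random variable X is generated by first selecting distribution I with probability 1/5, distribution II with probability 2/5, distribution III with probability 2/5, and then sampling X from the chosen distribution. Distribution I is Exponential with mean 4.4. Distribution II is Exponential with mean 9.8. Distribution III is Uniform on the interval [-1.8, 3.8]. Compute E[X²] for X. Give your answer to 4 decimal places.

86.0213

For each component E[X²] = Var + (mean)², giving I: 38.72; II: 192.08; III: 3.61333.
Overall E[X²] = 0.2·38.72 + 0.4·192.08 + 0.4·3.61333 = 86.0213.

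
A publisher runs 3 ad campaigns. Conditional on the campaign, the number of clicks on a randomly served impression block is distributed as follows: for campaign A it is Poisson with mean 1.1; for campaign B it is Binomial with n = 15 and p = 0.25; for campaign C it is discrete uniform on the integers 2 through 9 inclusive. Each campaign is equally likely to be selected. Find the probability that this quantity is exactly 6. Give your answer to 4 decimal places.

0.0725

Conditional on each campaign, P(X = 6): A: 0.00081903; B: 0.0917478; C: 0.125.
By total probability, P(X = 6) = 0.333333·0.00081903 + 0.333333·0.0917478 + 0.333333·0.125 = 0.0725223.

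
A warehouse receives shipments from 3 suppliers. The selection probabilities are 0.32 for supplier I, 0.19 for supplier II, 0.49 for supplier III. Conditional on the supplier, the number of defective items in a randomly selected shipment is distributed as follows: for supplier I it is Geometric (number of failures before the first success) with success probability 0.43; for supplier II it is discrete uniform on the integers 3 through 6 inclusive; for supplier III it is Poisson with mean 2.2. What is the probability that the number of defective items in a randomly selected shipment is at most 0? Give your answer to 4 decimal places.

Conditional on each supplier, P(X ≤ 0): I: 0.43; II: 0; III: 0.110803.
By total probability, P(X ≤ 0) = 0.32·0.43 + 0.19·0 + 0.49·0.110803 = 0.191894.

0.1919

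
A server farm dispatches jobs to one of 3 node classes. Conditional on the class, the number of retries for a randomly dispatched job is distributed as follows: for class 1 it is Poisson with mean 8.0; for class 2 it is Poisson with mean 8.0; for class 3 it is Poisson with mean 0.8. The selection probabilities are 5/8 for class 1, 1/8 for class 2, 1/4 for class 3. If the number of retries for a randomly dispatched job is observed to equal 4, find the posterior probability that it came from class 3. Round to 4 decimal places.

0.0427

Likelihoods P(X=4 | ·): 1: 0.0572523; 2: 0.0572523; 3: 0.00766855.
Posterior ∝ prior × likelihood. Numerator for 3: 0.25·0.00766855 = 0.00191714.
Normalizing constant: 0.625·0.0572523 + 0.125·0.0572523 + 0.25·0.00766855 = 0.0448564.
P(3 | observation) = 0.00191714 / 0.0448564 = 0.0427395.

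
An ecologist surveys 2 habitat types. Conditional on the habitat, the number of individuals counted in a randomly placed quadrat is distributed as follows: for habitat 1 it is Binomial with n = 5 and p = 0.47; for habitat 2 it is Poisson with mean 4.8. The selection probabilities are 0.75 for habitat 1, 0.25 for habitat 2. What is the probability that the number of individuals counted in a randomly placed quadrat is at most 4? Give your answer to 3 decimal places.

0.852

Conditional on each habitat, P(X ≤ 4): 1: 0.977065; 2: 0.476259.
By total probability, P(X ≤ 4) = 0.75·0.977065 + 0.25·0.476259 = 0.851864.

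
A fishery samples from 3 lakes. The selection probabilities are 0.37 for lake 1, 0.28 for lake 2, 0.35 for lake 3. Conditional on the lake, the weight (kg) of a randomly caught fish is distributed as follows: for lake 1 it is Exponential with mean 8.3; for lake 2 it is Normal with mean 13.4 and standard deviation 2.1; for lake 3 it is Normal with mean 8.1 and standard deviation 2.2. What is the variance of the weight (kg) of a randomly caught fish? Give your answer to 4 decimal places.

Per component, 1: μ=8.3, E[X²]=137.78; 2: μ=13.4, E[X²]=183.97; 3: μ=8.1, E[X²]=70.45.
E[X] = 0.37·8.3 + 0.28·13.4 + 0.35·8.1 = 9.658.
E[X²] = 0.37·137.78 + 0.28·183.97 + 0.35·70.45 = 127.148.
Var(X) = E[X²] − (E[X])² = 127.148 − 93.277 = 33.8707.

33.8707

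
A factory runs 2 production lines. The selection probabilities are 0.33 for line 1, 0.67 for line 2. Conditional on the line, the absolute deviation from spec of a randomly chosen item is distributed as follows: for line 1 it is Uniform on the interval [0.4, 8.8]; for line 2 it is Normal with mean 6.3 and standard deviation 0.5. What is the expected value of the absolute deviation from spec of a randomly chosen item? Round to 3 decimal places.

Component means — 1: 4.6; 2: 6.3.
E[X] = 0.33·4.6 + 0.67·6.3 = 5.739.

5.739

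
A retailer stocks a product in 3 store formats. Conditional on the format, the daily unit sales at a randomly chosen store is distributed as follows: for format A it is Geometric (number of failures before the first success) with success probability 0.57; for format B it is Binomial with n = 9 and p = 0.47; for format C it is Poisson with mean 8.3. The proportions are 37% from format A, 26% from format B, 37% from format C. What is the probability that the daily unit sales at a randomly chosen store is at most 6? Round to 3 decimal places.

0.715

Conditional on each format, P(X ≤ 6): A: 0.997282; B: 0.936291; C: 0.278121.
By total probability, P(X ≤ 6) = 0.37·0.997282 + 0.26·0.936291 + 0.37·0.278121 = 0.715335.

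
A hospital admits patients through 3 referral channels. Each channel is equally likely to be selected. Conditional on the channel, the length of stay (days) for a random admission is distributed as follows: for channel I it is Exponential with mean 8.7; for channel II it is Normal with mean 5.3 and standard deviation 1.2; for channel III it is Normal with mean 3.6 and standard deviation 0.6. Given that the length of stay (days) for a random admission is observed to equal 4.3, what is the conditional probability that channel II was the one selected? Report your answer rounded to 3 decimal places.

Likelihoods f(4.3 | ·): I: 0.070118; II: 0.234927; III: 0.336664.
Posterior ∝ prior × likelihood. Numerator for II: 0.333333·0.234927 = 0.0783089.
Normalizing constant: 0.333333·0.070118 + 0.333333·0.234927 + 0.333333·0.336664 = 0.213903.
P(II | observation) = 0.0783089 / 0.213903 = 0.366095.

0.366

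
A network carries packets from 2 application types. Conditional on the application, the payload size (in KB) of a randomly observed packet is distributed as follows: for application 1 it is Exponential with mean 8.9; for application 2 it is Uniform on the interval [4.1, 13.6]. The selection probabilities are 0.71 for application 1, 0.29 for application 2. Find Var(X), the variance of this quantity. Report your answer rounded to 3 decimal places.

58.421

Per component, 1: μ=8.9, E[X²]=158.42; 2: μ=8.85, E[X²]=85.8433.
E[X] = 0.71·8.9 + 0.29·8.85 = 8.8855.
E[X²] = 0.71·158.42 + 0.29·85.8433 = 137.373.
Var(X) = E[X²] − (E[X])² = 137.373 − 78.9521 = 58.4207.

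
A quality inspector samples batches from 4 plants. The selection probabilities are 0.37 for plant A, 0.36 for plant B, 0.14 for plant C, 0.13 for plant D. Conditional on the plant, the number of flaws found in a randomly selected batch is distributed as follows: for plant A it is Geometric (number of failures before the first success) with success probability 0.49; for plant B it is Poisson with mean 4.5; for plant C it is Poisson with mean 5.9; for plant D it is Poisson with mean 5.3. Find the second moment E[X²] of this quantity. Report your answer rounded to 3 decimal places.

20.137

For each component E[X²] = Var + (mean)², giving A: 3.20741; B: 24.75; C: 40.71; D: 33.39.
Overall E[X²] = 0.37·3.20741 + 0.36·24.75 + 0.14·40.71 + 0.13·33.39 = 20.1368.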